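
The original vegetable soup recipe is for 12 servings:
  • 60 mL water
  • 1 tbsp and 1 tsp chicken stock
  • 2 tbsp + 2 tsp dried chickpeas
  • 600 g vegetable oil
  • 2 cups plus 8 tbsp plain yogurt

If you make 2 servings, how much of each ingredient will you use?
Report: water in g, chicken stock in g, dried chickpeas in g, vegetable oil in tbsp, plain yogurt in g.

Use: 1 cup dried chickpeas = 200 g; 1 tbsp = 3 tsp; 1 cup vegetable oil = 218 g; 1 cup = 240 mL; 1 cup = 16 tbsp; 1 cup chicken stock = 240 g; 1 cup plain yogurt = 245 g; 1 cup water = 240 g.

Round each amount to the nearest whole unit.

Scaling factor: 2/12 = 1/6.
water: 60 mL × 1/6 ÷ 240 mL/cup × 240 g/cup = 10 g
chicken stock: (1 tbsp + 1 tsp = 4/3 tbsp) × 1/6 ÷ 16 tbsp/cup × 240 g/cup ≈ 3 g
dried chickpeas: (2 tbsp + 2 tsp = 8/3 tbsp) × 1/6 ÷ 16 tbsp/cup × 200 g/cup ≈ 6 g
vegetable oil: 600 g × 1/6 ÷ 218 g/cup × 16 tbsp/cup ≈ 7 tbsp
plain yogurt: (2 cup + 8 tbsp = 2.5 cup) × 1/6 × 245 g/cup ≈ 102 g

water: 10 g; chicken stock: 3 g; dried chickpeas: 6 g; vegetable oil: 7 tbsp; plain yogurt: 102 g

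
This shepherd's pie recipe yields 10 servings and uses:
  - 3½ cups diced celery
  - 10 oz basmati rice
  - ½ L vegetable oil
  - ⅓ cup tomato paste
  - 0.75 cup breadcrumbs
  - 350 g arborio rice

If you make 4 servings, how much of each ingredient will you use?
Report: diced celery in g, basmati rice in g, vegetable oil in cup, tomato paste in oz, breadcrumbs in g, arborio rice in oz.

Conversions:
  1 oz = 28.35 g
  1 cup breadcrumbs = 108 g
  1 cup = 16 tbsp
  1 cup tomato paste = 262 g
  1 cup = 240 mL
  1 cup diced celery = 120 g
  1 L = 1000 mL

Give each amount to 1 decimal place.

diced celery: 168.0 g; basmati rice: 113.4 g; vegetable oil: 0.8 cup; tomato paste: 1.2 oz; breadcrumbs: 32.4 g; arborio rice: 4.9 oz

Scaling factor: 4/10 = 2/5 = 0.4.
diced celery: 3.5 cup × 2/5 × 120 g/cup = 168.0 g
basmati rice: 10 oz × 2/5 × 28.35 g/oz = 113.4 g
vegetable oil: 0.5 L × 2/5 × 1000 mL/L ÷ 240 mL/cup ≈ 0.8 cup
tomato paste: 1/3 cup × 2/5 × 262 g/cup ÷ 28.35 g/oz ≈ 1.2 oz
breadcrumbs: 0.75 cup × 2/5 × 108 g/cup = 32.4 g
arborio rice: 350 g × 2/5 ÷ 28.35 g/oz ≈ 4.9 oz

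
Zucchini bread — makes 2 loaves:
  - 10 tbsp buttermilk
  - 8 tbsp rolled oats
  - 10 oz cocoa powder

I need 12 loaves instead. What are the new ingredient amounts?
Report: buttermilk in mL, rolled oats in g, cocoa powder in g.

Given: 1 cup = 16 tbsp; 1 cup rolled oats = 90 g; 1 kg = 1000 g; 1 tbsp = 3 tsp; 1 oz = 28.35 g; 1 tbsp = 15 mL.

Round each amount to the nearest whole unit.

Scaling factor: 12/2 = 6.
buttermilk: 10 tbsp × 6 × 15 mL/tbsp = 900 mL
rolled oats: 8 tbsp × 6 ÷ 16 tbsp/cup × 90 g/cup = 270 g
cocoa powder: 10 oz × 6 × 28.35 g/oz = 1701 g

buttermilk: 900 mL; rolled oats: 270 g; cocoa powder: 1701 g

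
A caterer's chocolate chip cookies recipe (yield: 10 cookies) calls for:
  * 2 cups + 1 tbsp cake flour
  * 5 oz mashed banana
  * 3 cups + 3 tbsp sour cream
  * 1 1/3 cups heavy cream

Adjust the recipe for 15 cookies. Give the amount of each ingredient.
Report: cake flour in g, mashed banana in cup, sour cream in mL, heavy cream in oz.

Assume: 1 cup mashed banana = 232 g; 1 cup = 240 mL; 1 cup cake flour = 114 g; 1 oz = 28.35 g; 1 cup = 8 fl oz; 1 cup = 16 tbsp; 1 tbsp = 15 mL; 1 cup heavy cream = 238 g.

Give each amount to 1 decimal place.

cake flour: 352.7 g; mashed banana: 0.9 cup; sour cream: 1147.5 mL; heavy cream: 16.8 oz

Scaling factor: 15/10 = 3/2 = 1.5.
cake flour: (2 cup + 1 tbsp = 2.0625 cup) × 3/2 × 114 g/cup ≈ 352.7 g
mashed banana: 5 oz × 3/2 × 28.35 g/oz ÷ 232 g/cup ≈ 0.9 cup
sour cream: (3 cup + 3 tbsp = 3.1875 cup) × 3/2 × 240 mL/cup = 1147.5 mL
heavy cream: 4/3 cup × 3/2 × 238 g/cup ÷ 28.35 g/oz ≈ 16.8 oz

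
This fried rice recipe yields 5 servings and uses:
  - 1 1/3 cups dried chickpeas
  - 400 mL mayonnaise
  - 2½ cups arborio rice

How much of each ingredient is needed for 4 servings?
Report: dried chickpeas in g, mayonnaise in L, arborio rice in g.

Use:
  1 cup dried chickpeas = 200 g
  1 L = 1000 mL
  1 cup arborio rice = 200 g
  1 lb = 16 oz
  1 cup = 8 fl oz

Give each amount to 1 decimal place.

Scaling factor: 4/5 = 0.8.
dried chickpeas: 4/3 cup × 4/5 × 200 g/cup ≈ 213.3 g
mayonnaise: 400 mL × 4/5 ÷ 1000 mL/L ≈ 0.3 L
arborio rice: 2.5 cup × 4/5 × 200 g/cup = 400.0 g

dried chickpeas: 213.3 g; mayonnaise: 0.3 L; arborio rice: 400.0 g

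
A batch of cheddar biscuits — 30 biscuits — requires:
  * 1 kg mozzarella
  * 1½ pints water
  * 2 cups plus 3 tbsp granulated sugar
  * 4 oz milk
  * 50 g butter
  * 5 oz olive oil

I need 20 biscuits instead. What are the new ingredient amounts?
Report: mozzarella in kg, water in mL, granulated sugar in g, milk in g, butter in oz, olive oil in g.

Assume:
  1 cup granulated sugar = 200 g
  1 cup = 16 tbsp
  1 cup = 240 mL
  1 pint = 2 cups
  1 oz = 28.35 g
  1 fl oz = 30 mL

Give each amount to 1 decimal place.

Scaling factor: 20/30 = 2/3.
mozzarella: 1 kg × 2/3 ≈ 0.7 kg
water: 1.5 pint × 2/3 × 2 cup/pint × 240 mL/cup = 480.0 mL
granulated sugar: (2 cup + 3 tbsp = 2.1875 cup) × 2/3 × 200 g/cup ≈ 291.7 g
milk: 4 oz × 2/3 × 28.35 g/oz = 75.6 g
butter: 50 g × 2/3 ÷ 28.35 g/oz ≈ 1.2 oz
olive oil: 5 oz × 2/3 × 28.35 g/oz = 94.5 g

mozzarella: 0.7 kg; water: 480.0 mL; granulated sugar: 291.7 g; milk: 75.6 g; butter: 1.2 oz; olive oil: 94.5 g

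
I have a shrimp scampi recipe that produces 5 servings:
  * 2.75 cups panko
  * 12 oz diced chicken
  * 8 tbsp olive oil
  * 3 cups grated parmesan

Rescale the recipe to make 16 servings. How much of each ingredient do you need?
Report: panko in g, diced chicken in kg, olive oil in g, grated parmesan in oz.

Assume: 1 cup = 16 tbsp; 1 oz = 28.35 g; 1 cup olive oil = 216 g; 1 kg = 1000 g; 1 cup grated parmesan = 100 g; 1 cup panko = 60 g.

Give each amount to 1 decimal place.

panko: 528.0 g; diced chicken: 1.1 kg; olive oil: 345.6 g; grated parmesan: 33.9 oz

Scaling factor: 16/5 = 3.2.
panko: 2.75 cup × 16/5 × 60 g/cup = 528.0 g
diced chicken: 12 oz × 16/5 × 28.35 g/oz ÷ 1000 g/kg ≈ 1.1 kg
olive oil: 8 tbsp × 16/5 ÷ 16 tbsp/cup × 216 g/cup = 345.6 g
grated parmesan: 3 cup × 16/5 × 100 g/cup ÷ 28.35 g/oz ≈ 33.9 oz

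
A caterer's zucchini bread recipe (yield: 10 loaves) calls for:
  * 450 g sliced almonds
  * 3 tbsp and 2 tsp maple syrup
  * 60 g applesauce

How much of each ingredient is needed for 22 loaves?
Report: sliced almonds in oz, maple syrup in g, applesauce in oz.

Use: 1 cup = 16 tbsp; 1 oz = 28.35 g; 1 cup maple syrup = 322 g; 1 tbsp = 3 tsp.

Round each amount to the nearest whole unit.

Scaling factor: 22/10 = 11/5 = 2.2.
sliced almonds: 450 g × 11/5 ÷ 28.35 g/oz ≈ 35 oz
maple syrup: (3 tbsp + 2 tsp = 11/3 tbsp) × 11/5 ÷ 16 tbsp/cup × 322 g/cup ≈ 162 g
applesauce: 60 g × 11/5 ÷ 28.35 g/oz ≈ 5 oz

sliced almonds: 35 oz; maple syrup: 162 g; applesauce: 5 oz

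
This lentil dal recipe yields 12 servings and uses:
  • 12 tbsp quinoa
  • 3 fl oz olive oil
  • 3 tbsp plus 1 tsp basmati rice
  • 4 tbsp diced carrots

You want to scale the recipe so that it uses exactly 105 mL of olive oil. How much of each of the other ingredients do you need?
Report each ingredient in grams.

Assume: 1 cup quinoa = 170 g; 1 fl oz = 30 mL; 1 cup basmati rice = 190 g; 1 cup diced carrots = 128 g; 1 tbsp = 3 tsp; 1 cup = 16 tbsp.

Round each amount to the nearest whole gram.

quinoa: 149 g; basmati rice: 46 g; diced carrots: 37 g

The original recipe has 90 mL of olive oil, so the scaling factor is 105 ÷ 90 = 7/6.
quinoa: 12 tbsp × 7/6 ÷ 16 tbsp/cup × 170 g/cup ≈ 149 g
basmati rice: (3 tbsp + 1 tsp = 10/3 tbsp) × 7/6 ÷ 16 tbsp/cup × 190 g/cup ≈ 46 g
diced carrots: 4 tbsp × 7/6 ÷ 16 tbsp/cup × 128 g/cup ≈ 37 g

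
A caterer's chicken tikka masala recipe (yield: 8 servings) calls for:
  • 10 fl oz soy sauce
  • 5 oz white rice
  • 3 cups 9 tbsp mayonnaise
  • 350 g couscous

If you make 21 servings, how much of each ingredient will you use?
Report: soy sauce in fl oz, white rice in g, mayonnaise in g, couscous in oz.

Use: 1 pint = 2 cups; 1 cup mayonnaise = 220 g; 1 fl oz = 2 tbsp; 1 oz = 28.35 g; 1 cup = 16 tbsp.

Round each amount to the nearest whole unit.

soy sauce: 26 fl oz; white rice: 372 g; mayonnaise: 2057 g; couscous: 32 oz

Scaling factor: 21/8 = 2.625.
soy sauce: 10 fl oz × 21/8 ≈ 26 fl oz
white rice: 5 oz × 21/8 × 28.35 g/oz ≈ 372 g
mayonnaise: (3 cup + 9 tbsp = 3.5625 cup) × 21/8 × 220 g/cup ≈ 2057 g
couscous: 350 g × 21/8 ÷ 28.35 g/oz ≈ 32 oz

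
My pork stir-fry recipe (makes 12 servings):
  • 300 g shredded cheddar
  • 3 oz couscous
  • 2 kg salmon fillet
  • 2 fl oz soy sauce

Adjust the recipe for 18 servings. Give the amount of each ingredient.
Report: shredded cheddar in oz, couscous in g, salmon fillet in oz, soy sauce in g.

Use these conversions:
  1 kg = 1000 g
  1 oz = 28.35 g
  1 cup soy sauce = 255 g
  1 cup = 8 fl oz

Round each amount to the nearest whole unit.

shredded cheddar: 16 oz; couscous: 128 g; salmon fillet: 106 oz; soy sauce: 96 g

Scaling factor: 18/12 = 3/2 = 1.5.
shredded cheddar: 300 g × 3/2 ÷ 28.35 g/oz ≈ 16 oz
couscous: 3 oz × 3/2 × 28.35 g/oz ≈ 128 g
salmon fillet: 2 kg × 3/2 × 1000 g/kg ÷ 28.35 g/oz ≈ 106 oz
soy sauce: 2 fl oz × 3/2 ÷ 8 fl oz/cup × 255 g/cup ≈ 96 g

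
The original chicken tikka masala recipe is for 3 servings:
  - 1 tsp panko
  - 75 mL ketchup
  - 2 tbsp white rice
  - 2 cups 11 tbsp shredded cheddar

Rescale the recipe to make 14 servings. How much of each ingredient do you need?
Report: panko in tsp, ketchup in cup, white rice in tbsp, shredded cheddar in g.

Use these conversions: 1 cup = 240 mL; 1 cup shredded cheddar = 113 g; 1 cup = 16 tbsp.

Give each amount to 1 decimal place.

Scaling factor: 14/3.
panko: 1 tsp × 14/3 ≈ 4.7 tsp
ketchup: 75 mL × 14/3 ÷ 240 mL/cup ≈ 1.5 cup
white rice: 2 tbsp × 14/3 ≈ 9.3 tbsp
shredded cheddar: (2 cup + 11 tbsp = 2.6875 cup) × 14/3 × 113 g/cup ≈ 1417.2 g

panko: 4.7 tsp; ketchup: 1.5 cup; white rice: 9.3 tbsp; shredded cheddar: 1417.2 g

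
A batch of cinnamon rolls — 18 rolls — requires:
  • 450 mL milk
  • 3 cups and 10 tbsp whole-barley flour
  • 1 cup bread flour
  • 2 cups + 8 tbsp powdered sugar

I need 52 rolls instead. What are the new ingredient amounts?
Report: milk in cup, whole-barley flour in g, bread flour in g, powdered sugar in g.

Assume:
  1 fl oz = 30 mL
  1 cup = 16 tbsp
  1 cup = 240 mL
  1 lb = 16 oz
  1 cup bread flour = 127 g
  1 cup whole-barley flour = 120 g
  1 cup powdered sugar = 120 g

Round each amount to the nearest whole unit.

milk: 5 cup; whole-barley flour: 1257 g; bread flour: 367 g; powdered sugar: 867 g

Scaling factor: 52/18 = 26/9.
milk: 450 mL × 26/9 ÷ 240 mL/cup ≈ 5 cup
whole-barley flour: (3 cup + 10 tbsp = 3.625 cup) × 26/9 × 120 g/cup ≈ 1257 g
bread flour: 1 cup × 26/9 × 127 g/cup ≈ 367 g
powdered sugar: (2 cup + 8 tbsp = 2.5 cup) × 26/9 × 120 g/cup ≈ 867 g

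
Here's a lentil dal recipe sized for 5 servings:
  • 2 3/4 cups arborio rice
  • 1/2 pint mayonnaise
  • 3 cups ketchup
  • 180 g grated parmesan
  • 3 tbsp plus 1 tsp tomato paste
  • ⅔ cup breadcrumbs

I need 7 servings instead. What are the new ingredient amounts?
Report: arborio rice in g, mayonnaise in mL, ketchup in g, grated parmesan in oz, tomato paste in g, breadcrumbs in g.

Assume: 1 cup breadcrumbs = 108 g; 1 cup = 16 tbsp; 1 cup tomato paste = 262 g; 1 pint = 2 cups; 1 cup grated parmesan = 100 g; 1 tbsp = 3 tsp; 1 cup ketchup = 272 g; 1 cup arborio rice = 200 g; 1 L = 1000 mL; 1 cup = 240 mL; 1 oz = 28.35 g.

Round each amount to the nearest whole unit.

arborio rice: 770 g; mayonnaise: 336 mL; ketchup: 1142 g; grated parmesan: 9 oz; tomato paste: 76 g; breadcrumbs: 101 g

Scaling factor: 7/5 = 1.4.
arborio rice: 2.75 cup × 7/5 × 200 g/cup = 770 g
mayonnaise: 0.5 pint × 7/5 × 2 cup/pint × 240 mL/cup = 336 mL
ketchup: 3 cup × 7/5 × 272 g/cup ≈ 1142 g
grated parmesan: 180 g × 7/5 ÷ 28.35 g/oz ≈ 9 oz
tomato paste: (3 tbsp + 1 tsp = 10/3 tbsp) × 7/5 ÷ 16 tbsp/cup × 262 g/cup ≈ 76 g
breadcrumbs: 2/3 cup × 7/5 × 108 g/cup ≈ 101 g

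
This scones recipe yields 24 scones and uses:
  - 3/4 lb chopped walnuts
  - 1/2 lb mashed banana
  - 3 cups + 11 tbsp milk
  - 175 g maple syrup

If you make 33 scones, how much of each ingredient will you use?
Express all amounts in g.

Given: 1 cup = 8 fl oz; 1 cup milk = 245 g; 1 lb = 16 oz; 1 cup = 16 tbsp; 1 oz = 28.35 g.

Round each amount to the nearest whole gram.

chopped walnuts: 468 g; mashed banana: 312 g; milk: 1242 g; maple syrup: 241 g

Scaling factor: 33/24 = 11/8 = 1.375.
chopped walnuts: 0.75 lb × 11/8 × 16 oz/lb × 28.35 g/oz ≈ 468 g
mashed banana: 0.5 lb × 11/8 × 16 oz/lb × 28.35 g/oz ≈ 312 g
milk: (3 cup + 11 tbsp = 3.6875 cup) × 11/8 × 245 g/cup ≈ 1242 g
maple syrup: 175 g × 11/8 ≈ 241 g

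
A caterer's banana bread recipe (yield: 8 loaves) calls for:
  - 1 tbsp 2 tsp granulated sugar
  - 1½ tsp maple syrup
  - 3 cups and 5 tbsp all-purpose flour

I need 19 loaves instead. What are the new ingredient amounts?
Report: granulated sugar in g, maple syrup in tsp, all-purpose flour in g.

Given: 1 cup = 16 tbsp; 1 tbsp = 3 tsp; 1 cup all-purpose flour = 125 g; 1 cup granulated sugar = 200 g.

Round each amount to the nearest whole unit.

Scaling factor: 19/8 = 2.375.
granulated sugar: (1 tbsp + 2 tsp = 5/3 tbsp) × 19/8 ÷ 16 tbsp/cup × 200 g/cup ≈ 49 g
maple syrup: 1.5 tsp × 19/8 ≈ 4 tsp
all-purpose flour: (3 cup + 5 tbsp = 3.3125 cup) × 19/8 × 125 g/cup ≈ 983 g

granulated sugar: 49 g; maple syrup: 4 tsp; all-purpose flour: 983 g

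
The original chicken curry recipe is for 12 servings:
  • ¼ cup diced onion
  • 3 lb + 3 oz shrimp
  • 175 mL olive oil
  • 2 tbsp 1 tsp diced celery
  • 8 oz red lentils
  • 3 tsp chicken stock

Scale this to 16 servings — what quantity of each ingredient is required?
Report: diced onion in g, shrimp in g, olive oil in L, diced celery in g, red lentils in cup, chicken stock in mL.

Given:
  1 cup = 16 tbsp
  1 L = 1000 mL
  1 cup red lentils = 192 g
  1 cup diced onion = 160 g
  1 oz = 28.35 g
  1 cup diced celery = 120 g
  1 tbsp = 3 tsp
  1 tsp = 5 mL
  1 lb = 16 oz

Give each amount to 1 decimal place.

Scaling factor: 16/12 = 4/3.
diced onion: 0.25 cup × 4/3 × 160 g/cup ≈ 53.3 g
shrimp: (3 lb + 3 oz = 3.1875 lb) × 4/3 × 16 oz/lb × 28.35 g/oz = 1927.8 g
olive oil: 175 mL × 4/3 ÷ 1000 mL/L ≈ 0.2 L
diced celery: (2 tbsp + 1 tsp = 7/3 tbsp) × 4/3 ÷ 16 tbsp/cup × 120 g/cup ≈ 23.3 g
red lentils: 8 oz × 4/3 × 28.35 g/oz ÷ 192 g/cup ≈ 1.6 cup
chicken stock: 3 tsp × 4/3 × 5 mL/tsp = 20.0 mL

diced onion: 53.3 g; shrimp: 1927.8 g; olive oil: 0.2 L; diced celery: 23.3 g; red lentils: 1.6 cup; chicken stock: 20.0 mL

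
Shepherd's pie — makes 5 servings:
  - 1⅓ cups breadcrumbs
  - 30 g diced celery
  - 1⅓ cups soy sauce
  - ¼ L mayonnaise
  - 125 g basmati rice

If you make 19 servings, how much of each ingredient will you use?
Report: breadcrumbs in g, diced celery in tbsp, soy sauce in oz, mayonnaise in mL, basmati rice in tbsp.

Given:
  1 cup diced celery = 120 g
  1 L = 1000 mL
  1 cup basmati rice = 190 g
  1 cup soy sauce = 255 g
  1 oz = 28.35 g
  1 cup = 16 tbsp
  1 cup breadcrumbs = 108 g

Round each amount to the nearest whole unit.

breadcrumbs: 547 g; diced celery: 15 tbsp; soy sauce: 46 oz; mayonnaise: 950 mL; basmati rice: 40 tbsp

Scaling factor: 19/5 = 3.8.
breadcrumbs: 4/3 cup × 19/5 × 108 g/cup ≈ 547 g
diced celery: 30 g × 19/5 ÷ 120 g/cup × 16 tbsp/cup ≈ 15 tbsp
soy sauce: 4/3 cup × 19/5 × 255 g/cup ÷ 28.35 g/oz ≈ 46 oz
mayonnaise: 0.25 L × 19/5 × 1000 mL/L = 950 mL
basmati rice: 125 g × 19/5 ÷ 190 g/cup × 16 tbsp/cup = 40 tbsp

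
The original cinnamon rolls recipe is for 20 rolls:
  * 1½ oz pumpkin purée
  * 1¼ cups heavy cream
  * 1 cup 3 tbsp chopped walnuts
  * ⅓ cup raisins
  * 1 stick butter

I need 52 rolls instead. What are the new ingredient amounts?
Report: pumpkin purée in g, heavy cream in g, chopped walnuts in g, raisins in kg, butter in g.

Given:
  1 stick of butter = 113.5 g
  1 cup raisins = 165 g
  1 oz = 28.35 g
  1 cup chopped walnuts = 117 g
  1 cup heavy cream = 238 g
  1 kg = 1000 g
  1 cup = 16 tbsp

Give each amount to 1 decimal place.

Scaling factor: 52/20 = 13/5 = 2.6.
pumpkin purée: 1.5 oz × 13/5 × 28.35 g/oz ≈ 110.6 g
heavy cream: 1.25 cup × 13/5 × 238 g/cup = 773.5 g
chopped walnuts: (1 cup + 3 tbsp = 1.1875 cup) × 13/5 × 117 g/cup ≈ 361.2 g
raisins: 1/3 cup × 13/5 × 165 g/cup ÷ 1000 g/kg ≈ 0.1 kg
butter: 1 stick × 13/5 × 113.5 g/stick = 295.1 g

pumpkin purée: 110.6 g; heavy cream: 773.5 g; chopped walnuts: 361.2 g; raisins: 0.1 kg; butter: 295.1 g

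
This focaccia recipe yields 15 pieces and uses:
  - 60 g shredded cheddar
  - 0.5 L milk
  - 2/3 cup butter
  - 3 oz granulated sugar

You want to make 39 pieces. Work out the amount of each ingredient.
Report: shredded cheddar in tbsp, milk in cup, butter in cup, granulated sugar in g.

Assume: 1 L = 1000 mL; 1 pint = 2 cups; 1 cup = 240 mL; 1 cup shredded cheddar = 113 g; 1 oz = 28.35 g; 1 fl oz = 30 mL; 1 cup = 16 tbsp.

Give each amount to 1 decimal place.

Scaling factor: 39/15 = 13/5 = 2.6.
shredded cheddar: 60 g × 13/5 ÷ 113 g/cup × 16 tbsp/cup ≈ 22.1 tbsp
milk: 0.5 L × 13/5 × 1000 mL/L ÷ 240 mL/cup ≈ 5.4 cup
butter: 2/3 cup × 13/5 ≈ 1.7 cup
granulated sugar: 3 oz × 13/5 × 28.35 g/oz ≈ 221.1 g

shredded cheddar: 22.1 tbsp; milk: 5.4 cup; butter: 1.7 cup; granulated sugar: 221.1 g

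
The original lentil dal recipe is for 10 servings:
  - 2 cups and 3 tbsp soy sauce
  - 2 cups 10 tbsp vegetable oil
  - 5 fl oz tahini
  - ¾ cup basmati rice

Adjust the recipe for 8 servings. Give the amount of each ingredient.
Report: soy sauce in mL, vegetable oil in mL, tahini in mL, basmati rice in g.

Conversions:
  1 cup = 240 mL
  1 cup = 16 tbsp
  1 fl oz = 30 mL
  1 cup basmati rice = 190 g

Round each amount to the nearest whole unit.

Scaling factor: 8/10 = 4/5 = 0.8.
soy sauce: (2 cup + 3 tbsp = 2.1875 cup) × 4/5 × 240 mL/cup = 420 mL
vegetable oil: (2 cup + 10 tbsp = 2.625 cup) × 4/5 × 240 mL/cup = 504 mL
tahini: 5 fl oz × 4/5 × 30 mL/fl oz = 120 mL
basmati rice: 0.75 cup × 4/5 × 190 g/cup = 114 g

soy sauce: 420 mL; vegetable oil: 504 mL; tahini: 120 mL; basmati rice: 114 g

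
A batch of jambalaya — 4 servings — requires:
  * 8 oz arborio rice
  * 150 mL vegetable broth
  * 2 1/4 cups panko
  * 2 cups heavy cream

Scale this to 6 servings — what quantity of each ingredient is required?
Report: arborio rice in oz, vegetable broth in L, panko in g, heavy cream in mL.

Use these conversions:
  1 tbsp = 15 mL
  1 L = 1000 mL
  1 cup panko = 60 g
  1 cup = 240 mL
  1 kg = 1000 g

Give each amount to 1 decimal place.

Scaling factor: 6/4 = 3/2 = 1.5.
arborio rice: 8 oz × 3/2 = 12.0 oz
vegetable broth: 150 mL × 3/2 ÷ 1000 mL/L ≈ 0.2 L
panko: 2.25 cup × 3/2 × 60 g/cup = 202.5 g
heavy cream: 2 cup × 3/2 × 240 mL/cup = 720.0 mL

arborio rice: 12.0 oz; vegetable broth: 0.2 L; panko: 202.5 g; heavy cream: 720.0 mL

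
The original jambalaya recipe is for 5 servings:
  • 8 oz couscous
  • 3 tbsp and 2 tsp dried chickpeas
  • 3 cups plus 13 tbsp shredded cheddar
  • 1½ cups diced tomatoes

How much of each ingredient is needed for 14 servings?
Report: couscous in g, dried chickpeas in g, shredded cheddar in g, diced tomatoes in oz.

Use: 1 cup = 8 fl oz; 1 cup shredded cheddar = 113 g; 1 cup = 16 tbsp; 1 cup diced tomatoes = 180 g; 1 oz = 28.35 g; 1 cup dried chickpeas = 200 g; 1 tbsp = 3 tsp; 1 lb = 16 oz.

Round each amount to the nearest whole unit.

couscous: 635 g; dried chickpeas: 128 g; shredded cheddar: 1206 g; diced tomatoes: 27 oz

Scaling factor: 14/5 = 2.8.
couscous: 8 oz × 14/5 × 28.35 g/oz ≈ 635 g
dried chickpeas: (3 tbsp + 2 tsp = 11/3 tbsp) × 14/5 ÷ 16 tbsp/cup × 200 g/cup ≈ 128 g
shredded cheddar: (3 cup + 13 tbsp = 3.8125 cup) × 14/5 × 113 g/cup ≈ 1206 g
diced tomatoes: 1.5 cup × 14/5 × 180 g/cup ÷ 28.35 g/oz ≈ 27 oz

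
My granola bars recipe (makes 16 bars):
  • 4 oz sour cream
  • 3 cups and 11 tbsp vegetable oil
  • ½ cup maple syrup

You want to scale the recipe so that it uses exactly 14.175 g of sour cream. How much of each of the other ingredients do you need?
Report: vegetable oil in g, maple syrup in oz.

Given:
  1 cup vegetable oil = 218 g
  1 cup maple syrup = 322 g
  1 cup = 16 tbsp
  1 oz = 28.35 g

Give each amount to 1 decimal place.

vegetable oil: 100.5 g; maple syrup: 0.7 oz

The original recipe has 113.4 g of sour cream, so the scaling factor is 14.175 ÷ 113.4 = 1/8 = 0.125.
vegetable oil: (3 cup + 11 tbsp = 3.6875 cup) × 1/8 × 218 g/cup ≈ 100.5 g
maple syrup: 0.5 cup × 1/8 × 322 g/cup ÷ 28.35 g/oz ≈ 0.7 oz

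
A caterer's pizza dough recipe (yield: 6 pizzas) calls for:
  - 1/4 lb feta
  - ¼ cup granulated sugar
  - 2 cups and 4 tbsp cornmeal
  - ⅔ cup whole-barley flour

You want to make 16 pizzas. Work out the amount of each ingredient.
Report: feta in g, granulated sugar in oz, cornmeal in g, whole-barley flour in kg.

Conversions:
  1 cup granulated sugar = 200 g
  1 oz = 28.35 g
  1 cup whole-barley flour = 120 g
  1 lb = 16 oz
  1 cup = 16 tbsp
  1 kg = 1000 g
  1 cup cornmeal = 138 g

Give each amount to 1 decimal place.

Scaling factor: 16/6 = 8/3.
feta: 0.25 lb × 8/3 × 16 oz/lb × 28.35 g/oz = 302.4 g
granulated sugar: 0.25 cup × 8/3 × 200 g/cup ÷ 28.35 g/oz ≈ 4.7 oz
cornmeal: (2 cup + 4 tbsp = 2.25 cup) × 8/3 × 138 g/cup = 828.0 g
whole-barley flour: 2/3 cup × 8/3 × 120 g/cup ÷ 1000 g/kg ≈ 0.2 kg

feta: 302.4 g; granulated sugar: 4.7 oz; cornmeal: 828.0 g; whole-barley flour: 0.2 kg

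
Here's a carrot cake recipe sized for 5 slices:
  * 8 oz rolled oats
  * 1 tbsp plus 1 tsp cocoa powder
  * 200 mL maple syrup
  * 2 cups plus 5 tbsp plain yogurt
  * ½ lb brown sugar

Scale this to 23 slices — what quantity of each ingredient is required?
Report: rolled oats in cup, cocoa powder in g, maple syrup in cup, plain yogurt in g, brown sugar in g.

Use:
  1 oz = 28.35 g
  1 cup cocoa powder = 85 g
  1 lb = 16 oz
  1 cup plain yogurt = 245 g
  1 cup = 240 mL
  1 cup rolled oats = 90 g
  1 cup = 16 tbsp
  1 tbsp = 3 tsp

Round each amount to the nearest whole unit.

rolled oats: 12 cup; cocoa powder: 33 g; maple syrup: 4 cup; plain yogurt: 2606 g; brown sugar: 1043 g

Scaling factor: 23/5 = 4.6.
rolled oats: 8 oz × 23/5 × 28.35 g/oz ÷ 90 g/cup ≈ 12 cup
cocoa powder: (1 tbsp + 1 tsp = 4/3 tbsp) × 23/5 ÷ 16 tbsp/cup × 85 g/cup ≈ 33 g
maple syrup: 200 mL × 23/5 ÷ 240 mL/cup ≈ 4 cup
plain yogurt: (2 cup + 5 tbsp = 2.3125 cup) × 23/5 × 245 g/cup ≈ 2606 g
brown sugar: 0.5 lb × 23/5 × 16 oz/lb × 28.35 g/oz ≈ 1043 g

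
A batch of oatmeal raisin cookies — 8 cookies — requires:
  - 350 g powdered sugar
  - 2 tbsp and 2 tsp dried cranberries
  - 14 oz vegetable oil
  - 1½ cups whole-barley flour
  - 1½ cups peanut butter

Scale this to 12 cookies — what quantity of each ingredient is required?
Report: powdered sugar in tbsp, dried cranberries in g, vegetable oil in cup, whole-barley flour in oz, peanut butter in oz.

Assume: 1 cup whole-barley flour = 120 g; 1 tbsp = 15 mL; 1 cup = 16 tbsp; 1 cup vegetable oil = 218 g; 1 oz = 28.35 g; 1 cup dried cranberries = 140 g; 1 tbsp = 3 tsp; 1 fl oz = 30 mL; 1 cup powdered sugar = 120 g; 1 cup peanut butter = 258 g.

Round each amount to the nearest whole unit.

Scaling factor: 12/8 = 3/2 = 1.5.
powdered sugar: 350 g × 3/2 ÷ 120 g/cup × 16 tbsp/cup = 70 tbsp
dried cranberries: (2 tbsp + 2 tsp = 8/3 tbsp) × 3/2 ÷ 16 tbsp/cup × 140 g/cup = 35 g
vegetable oil: 14 oz × 3/2 × 28.35 g/oz ÷ 218 g/cup ≈ 3 cup
whole-barley flour: 1.5 cup × 3/2 × 120 g/cup ÷ 28.35 g/oz ≈ 10 oz
peanut butter: 1.5 cup × 3/2 × 258 g/cup ÷ 28.35 g/oz ≈ 20 oz

powdered sugar: 70 tbsp; dried cranberries: 35 g; vegetable oil: 3 cup; whole-barley flour: 10 oz; peanut butter: 20 oz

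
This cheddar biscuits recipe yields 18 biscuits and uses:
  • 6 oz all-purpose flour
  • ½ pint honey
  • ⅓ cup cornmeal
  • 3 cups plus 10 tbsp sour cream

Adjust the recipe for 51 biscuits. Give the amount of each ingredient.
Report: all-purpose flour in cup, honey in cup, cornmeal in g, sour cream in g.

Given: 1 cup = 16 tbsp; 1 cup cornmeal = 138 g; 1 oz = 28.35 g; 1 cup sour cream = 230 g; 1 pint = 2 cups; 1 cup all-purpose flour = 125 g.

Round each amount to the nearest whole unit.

Scaling factor: 51/18 = 17/6.
all-purpose flour: 6 oz × 17/6 × 28.35 g/oz ÷ 125 g/cup ≈ 4 cup
honey: 0.5 pint × 17/6 × 2 cup/pint ≈ 3 cup
cornmeal: 1/3 cup × 17/6 × 138 g/cup ≈ 130 g
sour cream: (3 cup + 10 tbsp = 3.625 cup) × 17/6 × 230 g/cup ≈ 2362 g

all-purpose flour: 4 cup; honey: 3 cup; cornmeal: 130 g; sour cream: 2362 g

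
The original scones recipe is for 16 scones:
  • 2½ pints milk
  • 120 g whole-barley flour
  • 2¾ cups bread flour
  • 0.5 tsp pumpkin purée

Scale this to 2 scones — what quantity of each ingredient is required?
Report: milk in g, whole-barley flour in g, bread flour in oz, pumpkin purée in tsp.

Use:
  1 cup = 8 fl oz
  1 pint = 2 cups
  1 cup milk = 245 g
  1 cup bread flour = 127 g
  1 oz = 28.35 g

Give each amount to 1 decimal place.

Scaling factor: 2/16 = 1/8 = 0.125.
milk: 2.5 pint × 1/8 × 2 cup/pint × 245 g/cup ≈ 153.1 g
whole-barley flour: 120 g × 1/8 = 15.0 g
bread flour: 2.75 cup × 1/8 × 127 g/cup ÷ 28.35 g/oz ≈ 1.5 oz
pumpkin purée: 0.5 tsp × 1/8 ≈ 0.1 tsp

milk: 153.1 g; whole-barley flour: 15.0 g; bread flour: 1.5 oz; pumpkin purée: 0.1 tsp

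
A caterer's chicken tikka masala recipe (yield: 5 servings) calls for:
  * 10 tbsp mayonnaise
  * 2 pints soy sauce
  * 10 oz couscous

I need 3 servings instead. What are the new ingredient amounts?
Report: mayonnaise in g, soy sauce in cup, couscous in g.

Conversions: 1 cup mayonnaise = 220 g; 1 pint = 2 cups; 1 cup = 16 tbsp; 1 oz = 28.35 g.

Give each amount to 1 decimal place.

Scaling factor: 3/5 = 0.6.
mayonnaise: 10 tbsp × 3/5 ÷ 16 tbsp/cup × 220 g/cup = 82.5 g
soy sauce: 2 pint × 3/5 × 2 cup/pint = 2.4 cup
couscous: 10 oz × 3/5 × 28.35 g/oz = 170.1 g

mayonnaise: 82.5 g; soy sauce: 2.4 cup; couscous: 170.1 g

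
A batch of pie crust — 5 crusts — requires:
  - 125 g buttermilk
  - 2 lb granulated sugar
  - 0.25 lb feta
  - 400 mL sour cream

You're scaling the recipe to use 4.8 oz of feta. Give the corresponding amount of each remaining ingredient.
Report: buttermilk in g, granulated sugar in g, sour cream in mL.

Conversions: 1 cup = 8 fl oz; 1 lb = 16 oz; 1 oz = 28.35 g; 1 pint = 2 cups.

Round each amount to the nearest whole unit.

The original recipe has 4 oz of feta, so the scaling factor is 4.8 ÷ 4 = 6/5 = 1.2.
buttermilk: 125 g × 6/5 = 150 g
granulated sugar: 2 lb × 6/5 × 16 oz/lb × 28.35 g/oz ≈ 1089 g
sour cream: 400 mL × 6/5 = 480 mL

buttermilk: 150 g; granulated sugar: 1089 g; sour cream: 480 mL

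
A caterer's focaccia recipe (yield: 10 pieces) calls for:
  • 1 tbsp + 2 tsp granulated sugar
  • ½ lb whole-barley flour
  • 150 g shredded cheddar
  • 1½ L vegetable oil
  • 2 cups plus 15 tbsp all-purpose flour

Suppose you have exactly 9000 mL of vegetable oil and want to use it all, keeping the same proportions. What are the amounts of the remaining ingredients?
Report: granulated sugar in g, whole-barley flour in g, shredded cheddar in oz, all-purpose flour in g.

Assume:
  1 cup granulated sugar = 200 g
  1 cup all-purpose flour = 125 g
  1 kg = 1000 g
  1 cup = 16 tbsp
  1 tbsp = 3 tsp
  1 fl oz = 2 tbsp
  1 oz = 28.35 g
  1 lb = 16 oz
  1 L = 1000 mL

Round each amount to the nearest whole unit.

The original recipe has 1500 mL of vegetable oil, so the scaling factor is 9000 ÷ 1500 = 6.
granulated sugar: (1 tbsp + 2 tsp = 5/3 tbsp) × 6 ÷ 16 tbsp/cup × 200 g/cup = 125 g
whole-barley flour: 0.5 lb × 6 × 16 oz/lb × 28.35 g/oz ≈ 1361 g
shredded cheddar: 150 g × 6 ÷ 28.35 g/oz ≈ 32 oz
all-purpose flour: (2 cup + 15 tbsp = 2.9375 cup) × 6 × 125 g/cup ≈ 2203 g

granulated sugar: 125 g; whole-barley flour: 1361 g; shredded cheddar: 32 oz; all-purpose flour: 2203 g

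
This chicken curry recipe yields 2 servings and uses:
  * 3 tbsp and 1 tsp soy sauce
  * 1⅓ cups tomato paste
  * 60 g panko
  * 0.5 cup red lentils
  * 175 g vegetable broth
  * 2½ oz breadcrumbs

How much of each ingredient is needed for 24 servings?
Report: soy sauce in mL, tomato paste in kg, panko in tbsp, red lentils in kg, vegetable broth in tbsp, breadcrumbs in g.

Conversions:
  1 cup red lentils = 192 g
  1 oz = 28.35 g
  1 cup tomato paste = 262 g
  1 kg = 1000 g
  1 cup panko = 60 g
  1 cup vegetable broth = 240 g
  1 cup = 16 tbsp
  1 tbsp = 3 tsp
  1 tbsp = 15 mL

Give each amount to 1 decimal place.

Scaling factor: 24/2 = 12.
soy sauce: (3 tbsp + 1 tsp = 10/3 tbsp) × 12 × 15 mL/tbsp = 600.0 mL
tomato paste: 4/3 cup × 12 × 262 g/cup ÷ 1000 g/kg ≈ 4.2 kg
panko: 60 g × 12 ÷ 60 g/cup × 16 tbsp/cup = 192.0 tbsp
red lentils: 0.5 cup × 12 × 192 g/cup ÷ 1000 g/kg ≈ 1.2 kg
vegetable broth: 175 g × 12 ÷ 240 g/cup × 16 tbsp/cup = 140.0 tbsp
breadcrumbs: 2.5 oz × 12 × 28.35 g/oz = 850.5 g

soy sauce: 600.0 mL; tomato paste: 4.2 kg; panko: 192.0 tbsp; red lentils: 1.2 kg; vegetable broth: 140.0 tbsp; breadcrumbs: 850.5 g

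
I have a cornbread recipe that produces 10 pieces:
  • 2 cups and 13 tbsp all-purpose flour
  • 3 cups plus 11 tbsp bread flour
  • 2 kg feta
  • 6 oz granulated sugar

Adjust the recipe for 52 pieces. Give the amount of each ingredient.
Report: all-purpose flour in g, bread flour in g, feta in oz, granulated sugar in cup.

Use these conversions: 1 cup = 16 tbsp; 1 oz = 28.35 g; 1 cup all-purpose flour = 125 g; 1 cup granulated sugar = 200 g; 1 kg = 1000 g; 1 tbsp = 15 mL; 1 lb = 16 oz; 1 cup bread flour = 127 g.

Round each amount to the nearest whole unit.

Scaling factor: 52/10 = 26/5 = 5.2.
all-purpose flour: (2 cup + 13 tbsp = 2.8125 cup) × 26/5 × 125 g/cup ≈ 1828 g
bread flour: (3 cup + 11 tbsp = 3.6875 cup) × 26/5 × 127 g/cup ≈ 2435 g
feta: 2 kg × 26/5 × 1000 g/kg ÷ 28.35 g/oz ≈ 367 oz
granulated sugar: 6 oz × 26/5 × 28.35 g/oz ÷ 200 g/cup ≈ 4 cup

all-purpose flour: 1828 g; bread flour: 2435 g; feta: 367 oz; granulated sugar: 4 cup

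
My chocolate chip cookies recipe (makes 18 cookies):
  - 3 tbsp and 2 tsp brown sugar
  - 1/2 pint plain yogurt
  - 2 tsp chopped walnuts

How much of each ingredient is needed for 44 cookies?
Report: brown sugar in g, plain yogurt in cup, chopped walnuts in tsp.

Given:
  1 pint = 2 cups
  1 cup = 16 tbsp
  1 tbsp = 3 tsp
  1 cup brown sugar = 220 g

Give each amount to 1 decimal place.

Scaling factor: 44/18 = 22/9.
brown sugar: (3 tbsp + 2 tsp = 11/3 tbsp) × 22/9 ÷ 16 tbsp/cup × 220 g/cup ≈ 123.2 g
plain yogurt: 0.5 pint × 22/9 × 2 cup/pint ≈ 2.4 cup
chopped walnuts: 2 tsp × 22/9 ≈ 4.9 tsp

brown sugar: 123.2 g; plain yogurt: 2.4 cup; chopped walnuts: 4.9 tsp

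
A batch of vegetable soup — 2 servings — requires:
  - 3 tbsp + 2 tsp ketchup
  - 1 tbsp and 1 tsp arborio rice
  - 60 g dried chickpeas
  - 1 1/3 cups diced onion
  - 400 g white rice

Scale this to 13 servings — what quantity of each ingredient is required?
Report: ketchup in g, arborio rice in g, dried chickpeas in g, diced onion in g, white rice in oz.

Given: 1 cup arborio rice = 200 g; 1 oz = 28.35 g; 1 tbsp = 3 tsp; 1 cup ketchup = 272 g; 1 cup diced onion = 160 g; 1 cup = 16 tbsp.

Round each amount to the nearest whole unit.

ketchup: 405 g; arborio rice: 108 g; dried chickpeas: 390 g; diced onion: 1387 g; white rice: 92 oz

Scaling factor: 13/2 = 6.5.
ketchup: (3 tbsp + 2 tsp = 11/3 tbsp) × 13/2 ÷ 16 tbsp/cup × 272 g/cup ≈ 405 g
arborio rice: (1 tbsp + 1 tsp = 4/3 tbsp) × 13/2 ÷ 16 tbsp/cup × 200 g/cup ≈ 108 g
dried chickpeas: 60 g × 13/2 = 390 g
diced onion: 4/3 cup × 13/2 × 160 g/cup ≈ 1387 g
white rice: 400 g × 13/2 ÷ 28.35 g/oz ≈ 92 oz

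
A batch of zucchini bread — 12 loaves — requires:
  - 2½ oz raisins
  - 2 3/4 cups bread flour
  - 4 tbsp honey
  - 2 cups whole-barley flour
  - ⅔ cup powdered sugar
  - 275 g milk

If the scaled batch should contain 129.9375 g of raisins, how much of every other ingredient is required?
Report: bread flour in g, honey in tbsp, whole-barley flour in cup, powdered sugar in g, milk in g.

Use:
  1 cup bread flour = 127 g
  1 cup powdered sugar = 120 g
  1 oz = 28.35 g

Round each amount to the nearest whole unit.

bread flour: 640 g; honey: 7 tbsp; whole-barley flour: 4 cup; powdered sugar: 147 g; milk: 504 g

The original recipe has 70.875 g of raisins, so the scaling factor is 129.9375 ÷ 70.875 = 11/6.
bread flour: 2.75 cup × 11/6 × 127 g/cup ≈ 640 g
honey: 4 tbsp × 11/6 ≈ 7 tbsp
whole-barley flour: 2 cup × 11/6 ≈ 4 cup
powdered sugar: 2/3 cup × 11/6 × 120 g/cup ≈ 147 g
milk: 275 g × 11/6 ≈ 504 g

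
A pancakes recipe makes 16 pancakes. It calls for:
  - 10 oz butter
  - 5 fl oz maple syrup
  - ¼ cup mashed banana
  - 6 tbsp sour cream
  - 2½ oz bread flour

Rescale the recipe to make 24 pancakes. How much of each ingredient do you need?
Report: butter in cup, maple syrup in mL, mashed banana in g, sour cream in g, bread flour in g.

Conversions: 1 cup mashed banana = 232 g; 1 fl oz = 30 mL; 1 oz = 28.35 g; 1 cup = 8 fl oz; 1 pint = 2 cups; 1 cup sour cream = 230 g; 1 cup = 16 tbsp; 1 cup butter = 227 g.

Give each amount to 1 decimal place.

Scaling factor: 24/16 = 3/2 = 1.5.
butter: 10 oz × 3/2 × 28.35 g/oz ÷ 227 g/cup ≈ 1.9 cup
maple syrup: 5 fl oz × 3/2 × 30 mL/fl oz = 225.0 mL
mashed banana: 0.25 cup × 3/2 × 232 g/cup = 87.0 g
sour cream: 6 tbsp × 3/2 ÷ 16 tbsp/cup × 230 g/cup ≈ 129.4 g
bread flour: 2.5 oz × 3/2 × 28.35 g/oz ≈ 106.3 g

butter: 1.9 cup; maple syrup: 225.0 mL; mashed banana: 87.0 g; sour cream: 129.4 g; bread flour: 106.3 g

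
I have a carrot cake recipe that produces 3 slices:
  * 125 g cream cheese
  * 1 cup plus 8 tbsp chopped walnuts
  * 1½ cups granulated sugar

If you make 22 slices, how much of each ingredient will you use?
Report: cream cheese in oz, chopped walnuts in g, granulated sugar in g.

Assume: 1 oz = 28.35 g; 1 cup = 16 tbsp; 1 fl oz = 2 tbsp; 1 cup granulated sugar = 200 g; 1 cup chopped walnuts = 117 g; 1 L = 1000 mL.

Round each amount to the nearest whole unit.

Scaling factor: 22/3.
cream cheese: 125 g × 22/3 ÷ 28.35 g/oz ≈ 32 oz
chopped walnuts: (1 cup + 8 tbsp = 1.5 cup) × 22/3 × 117 g/cup = 1287 g
granulated sugar: 1.5 cup × 22/3 × 200 g/cup = 2200 g

cream cheese: 32 oz; chopped walnuts: 1287 g; granulated sugar: 2200 g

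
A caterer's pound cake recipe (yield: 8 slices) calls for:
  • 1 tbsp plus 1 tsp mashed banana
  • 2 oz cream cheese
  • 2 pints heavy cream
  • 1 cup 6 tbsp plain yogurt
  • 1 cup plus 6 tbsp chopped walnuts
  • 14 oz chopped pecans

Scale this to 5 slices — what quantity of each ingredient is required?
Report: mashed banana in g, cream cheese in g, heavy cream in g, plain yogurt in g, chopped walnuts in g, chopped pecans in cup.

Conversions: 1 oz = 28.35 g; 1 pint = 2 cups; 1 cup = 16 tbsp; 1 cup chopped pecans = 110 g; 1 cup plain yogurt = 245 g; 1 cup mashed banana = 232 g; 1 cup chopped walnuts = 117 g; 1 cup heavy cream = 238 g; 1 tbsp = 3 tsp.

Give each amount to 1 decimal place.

mashed banana: 12.1 g; cream cheese: 35.4 g; heavy cream: 595.0 g; plain yogurt: 210.5 g; chopped walnuts: 100.5 g; chopped pecans: 2.3 cup

Scaling factor: 5/8 = 0.625.
mashed banana: (1 tbsp + 1 tsp = 4/3 tbsp) × 5/8 ÷ 16 tbsp/cup × 232 g/cup ≈ 12.1 g
cream cheese: 2 oz × 5/8 × 28.35 g/oz ≈ 35.4 g
heavy cream: 2 pint × 5/8 × 2 cup/pint × 238 g/cup = 595.0 g
plain yogurt: (1 cup + 6 tbsp = 1.375 cup) × 5/8 × 245 g/cup ≈ 210.5 g
chopped walnuts: (1 cup + 6 tbsp = 1.375 cup) × 5/8 × 117 g/cup ≈ 100.5 g
chopped pecans: 14 oz × 5/8 × 28.35 g/oz ÷ 110 g/cup ≈ 2.3 cup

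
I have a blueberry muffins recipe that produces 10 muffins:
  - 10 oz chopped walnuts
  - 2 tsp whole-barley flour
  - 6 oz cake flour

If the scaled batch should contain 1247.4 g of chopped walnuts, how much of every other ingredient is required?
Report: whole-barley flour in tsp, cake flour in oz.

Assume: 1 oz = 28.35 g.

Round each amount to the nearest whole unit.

The original recipe has 283.5 g of chopped walnuts, so the scaling factor is 1247.4 ÷ 283.5 = 22/5 = 4.4.
whole-barley flour: 2 tsp × 22/5 ≈ 9 tsp
cake flour: 6 oz × 22/5 ≈ 26 oz

whole-barley flour: 9 tsp; cake flour: 26 oz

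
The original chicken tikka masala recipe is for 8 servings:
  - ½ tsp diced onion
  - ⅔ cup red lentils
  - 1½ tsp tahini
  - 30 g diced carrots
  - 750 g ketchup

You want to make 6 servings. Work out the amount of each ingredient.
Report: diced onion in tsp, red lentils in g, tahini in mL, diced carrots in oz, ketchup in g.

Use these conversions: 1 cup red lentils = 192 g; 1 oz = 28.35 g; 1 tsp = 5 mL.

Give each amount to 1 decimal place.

Scaling factor: 6/8 = 3/4 = 0.75.
diced onion: 0.5 tsp × 3/4 ≈ 0.4 tsp
red lentils: 2/3 cup × 3/4 × 192 g/cup = 96.0 g
tahini: 1.5 tsp × 3/4 × 5 mL/tsp ≈ 5.6 mL
diced carrots: 30 g × 3/4 ÷ 28.35 g/oz ≈ 0.8 oz
ketchup: 750 g × 3/4 = 562.5 g

diced onion: 0.4 tsp; red lentils: 96.0 g; tahini: 5.6 mL; diced carrots: 0.8 oz; ketchup: 562.5 g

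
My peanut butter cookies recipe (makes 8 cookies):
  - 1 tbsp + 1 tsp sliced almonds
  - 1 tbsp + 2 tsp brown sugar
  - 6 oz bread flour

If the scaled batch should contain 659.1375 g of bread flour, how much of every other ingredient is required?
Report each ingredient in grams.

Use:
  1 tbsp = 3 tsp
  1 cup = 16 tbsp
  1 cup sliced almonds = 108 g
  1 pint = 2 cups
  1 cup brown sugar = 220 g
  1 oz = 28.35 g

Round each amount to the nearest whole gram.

The original recipe has 170.1 g of bread flour, so the scaling factor is 659.1375 ÷ 170.1 = 31/8 = 3.875.
sliced almonds: (1 tbsp + 1 tsp = 4/3 tbsp) × 31/8 ÷ 16 tbsp/cup × 108 g/cup ≈ 35 g
brown sugar: (1 tbsp + 2 tsp = 5/3 tbsp) × 31/8 ÷ 16 tbsp/cup × 220 g/cup ≈ 89 g

sliced almonds: 35 g; brown sugar: 89 g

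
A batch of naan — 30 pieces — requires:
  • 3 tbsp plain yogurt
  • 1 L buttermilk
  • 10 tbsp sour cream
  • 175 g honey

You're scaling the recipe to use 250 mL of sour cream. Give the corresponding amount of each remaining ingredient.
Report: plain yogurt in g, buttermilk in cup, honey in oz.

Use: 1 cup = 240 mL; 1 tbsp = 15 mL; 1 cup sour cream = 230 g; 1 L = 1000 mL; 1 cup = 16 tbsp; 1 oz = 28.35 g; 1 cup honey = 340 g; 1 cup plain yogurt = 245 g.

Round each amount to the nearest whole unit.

The original recipe has 150 mL of sour cream, so the scaling factor is 250 ÷ 150 = 5/3.
plain yogurt: 3 tbsp × 5/3 ÷ 16 tbsp/cup × 245 g/cup ≈ 77 g
buttermilk: 1 L × 5/3 × 1000 mL/L ÷ 240 mL/cup ≈ 7 cup
honey: 175 g × 5/3 ÷ 28.35 g/oz ≈ 10 oz

plain yogurt: 77 g; buttermilk: 7 cup; honey: 10 oz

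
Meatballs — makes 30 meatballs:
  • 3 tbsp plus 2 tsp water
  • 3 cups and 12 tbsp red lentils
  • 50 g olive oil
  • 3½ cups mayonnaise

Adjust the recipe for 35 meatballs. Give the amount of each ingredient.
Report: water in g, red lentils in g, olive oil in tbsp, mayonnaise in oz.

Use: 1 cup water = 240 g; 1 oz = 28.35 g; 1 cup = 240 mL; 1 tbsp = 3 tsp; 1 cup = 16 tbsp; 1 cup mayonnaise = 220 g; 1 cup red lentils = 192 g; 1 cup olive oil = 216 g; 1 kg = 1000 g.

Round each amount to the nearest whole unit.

water: 64 g; red lentils: 840 g; olive oil: 4 tbsp; mayonnaise: 32 oz

Scaling factor: 35/30 = 7/6.
water: (3 tbsp + 2 tsp = 11/3 tbsp) × 7/6 ÷ 16 tbsp/cup × 240 g/cup ≈ 64 g
red lentils: (3 cup + 12 tbsp = 3.75 cup) × 7/6 × 192 g/cup = 840 g
olive oil: 50 g × 7/6 ÷ 216 g/cup × 16 tbsp/cup ≈ 4 tbsp
mayonnaise: 3.5 cup × 7/6 × 220 g/cup ÷ 28.35 g/oz ≈ 32 oz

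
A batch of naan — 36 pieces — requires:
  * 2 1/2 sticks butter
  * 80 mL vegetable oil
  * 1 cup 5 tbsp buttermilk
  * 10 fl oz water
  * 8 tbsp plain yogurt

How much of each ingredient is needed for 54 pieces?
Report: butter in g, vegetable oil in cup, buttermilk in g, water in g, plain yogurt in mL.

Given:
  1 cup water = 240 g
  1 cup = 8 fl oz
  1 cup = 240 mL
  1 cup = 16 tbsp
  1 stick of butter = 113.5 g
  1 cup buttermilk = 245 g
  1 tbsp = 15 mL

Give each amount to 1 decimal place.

butter: 425.6 g; vegetable oil: 0.5 cup; buttermilk: 482.3 g; water: 450.0 g; plain yogurt: 180.0 mL

Scaling factor: 54/36 = 3/2 = 1.5.
butter: 2.5 stick × 3/2 × 113.5 g/stick ≈ 425.6 g
vegetable oil: 80 mL × 3/2 ÷ 240 mL/cup = 0.5 cup
buttermilk: (1 cup + 5 tbsp = 1.3125 cup) × 3/2 × 245 g/cup ≈ 482.3 g
water: 10 fl oz × 3/2 ÷ 8 fl oz/cup × 240 g/cup = 450.0 g
plain yogurt: 8 tbsp × 3/2 × 15 mL/tbsp = 180.0 mL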